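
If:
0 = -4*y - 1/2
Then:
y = -1/8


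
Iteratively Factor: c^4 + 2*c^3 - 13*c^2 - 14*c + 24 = (c - 3)*(c^3 + 5*c^2 + 2*c - 8) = (c - 3)*(c + 4)*(c^2 + c - 2) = (c - 3)*(c - 1)*(c + 4)*(c + 2)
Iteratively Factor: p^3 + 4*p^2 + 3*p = (p + 1)*(p^2 + 3*p) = p*(p + 1)*(p + 3)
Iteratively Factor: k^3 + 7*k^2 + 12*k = (k + 4)*(k^2 + 3*k) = k*(k + 4)*(k + 3)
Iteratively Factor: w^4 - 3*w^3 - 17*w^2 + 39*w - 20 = (w - 1)*(w^3 - 2*w^2 - 19*w + 20) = (w - 5)*(w - 1)*(w^2 + 3*w - 4) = (w - 5)*(w - 1)*(w + 4)*(w - 1)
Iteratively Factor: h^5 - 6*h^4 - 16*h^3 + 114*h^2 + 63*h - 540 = (h + 3)*(h^4 - 9*h^3 + 11*h^2 + 81*h - 180) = (h - 4)*(h + 3)*(h^3 - 5*h^2 - 9*h + 45) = (h - 4)*(h + 3)^2*(h^2 - 8*h + 15) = (h - 4)*(h - 3)*(h + 3)^2*(h - 5)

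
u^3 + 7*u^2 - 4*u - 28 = (u - 2)*(u + 2)*(u + 7)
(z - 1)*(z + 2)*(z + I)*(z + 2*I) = z^4 + z^3 + 3*I*z^3 - 4*z^2 + 3*I*z^2 - 2*z - 6*I*z + 4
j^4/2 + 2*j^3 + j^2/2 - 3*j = j*(j/2 + 1)*(j - 1)*(j + 3)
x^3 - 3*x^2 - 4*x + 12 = (x - 3)*(x - 2)*(x + 2)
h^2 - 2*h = h*(h - 2)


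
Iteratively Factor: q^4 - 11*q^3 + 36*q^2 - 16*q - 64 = (q - 4)*(q^3 - 7*q^2 + 8*q + 16) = (q - 4)^2*(q^2 - 3*q - 4) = (q - 4)^2*(q + 1)*(q - 4)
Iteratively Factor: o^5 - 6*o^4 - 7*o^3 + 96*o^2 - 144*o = (o - 3)*(o^4 - 3*o^3 - 16*o^2 + 48*o) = (o - 3)*(o + 4)*(o^3 - 7*o^2 + 12*o) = (o - 3)^2*(o + 4)*(o^2 - 4*o) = (o - 4)*(o - 3)^2*(o + 4)*(o)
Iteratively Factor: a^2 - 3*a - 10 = (a + 2)*(a - 5)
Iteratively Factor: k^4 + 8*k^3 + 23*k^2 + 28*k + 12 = (k + 2)*(k^3 + 6*k^2 + 11*k + 6) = (k + 1)*(k + 2)*(k^2 + 5*k + 6) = (k + 1)*(k + 2)*(k + 3)*(k + 2)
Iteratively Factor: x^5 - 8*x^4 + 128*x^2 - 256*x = (x - 4)*(x^4 - 4*x^3 - 16*x^2 + 64*x) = (x - 4)^2*(x^3 - 16*x) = x*(x - 4)^2*(x^2 - 16) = x*(x - 4)^3*(x + 4)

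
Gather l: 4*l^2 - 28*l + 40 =4*l^2 - 28*l + 40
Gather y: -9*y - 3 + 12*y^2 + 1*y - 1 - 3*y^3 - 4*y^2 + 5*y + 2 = -3*y^3 + 8*y^2 - 3*y - 2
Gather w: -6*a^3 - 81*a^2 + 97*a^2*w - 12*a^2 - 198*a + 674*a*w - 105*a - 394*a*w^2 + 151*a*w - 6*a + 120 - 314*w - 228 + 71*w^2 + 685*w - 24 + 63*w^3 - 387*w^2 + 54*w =-6*a^3 - 93*a^2 - 309*a + 63*w^3 + w^2*(-394*a - 316) + w*(97*a^2 + 825*a + 425) - 132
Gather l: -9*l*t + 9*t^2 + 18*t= -9*l*t + 9*t^2 + 18*t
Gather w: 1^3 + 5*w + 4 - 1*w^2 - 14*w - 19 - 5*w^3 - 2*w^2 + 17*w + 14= -5*w^3 - 3*w^2 + 8*w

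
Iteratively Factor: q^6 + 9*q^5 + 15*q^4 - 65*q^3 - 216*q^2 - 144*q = (q - 3)*(q^5 + 12*q^4 + 51*q^3 + 88*q^2 + 48*q) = (q - 3)*(q + 4)*(q^4 + 8*q^3 + 19*q^2 + 12*q) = (q - 3)*(q + 3)*(q + 4)*(q^3 + 5*q^2 + 4*q) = (q - 3)*(q + 1)*(q + 3)*(q + 4)*(q^2 + 4*q) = q*(q - 3)*(q + 1)*(q + 3)*(q + 4)*(q + 4)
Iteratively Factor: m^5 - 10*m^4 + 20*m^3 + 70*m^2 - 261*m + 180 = (m - 3)*(m^4 - 7*m^3 - m^2 + 67*m - 60) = (m - 5)*(m - 3)*(m^3 - 2*m^2 - 11*m + 12) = (m - 5)*(m - 3)*(m + 3)*(m^2 - 5*m + 4) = (m - 5)*(m - 3)*(m - 1)*(m + 3)*(m - 4)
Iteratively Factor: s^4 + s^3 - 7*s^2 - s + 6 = (s - 1)*(s^3 + 2*s^2 - 5*s - 6) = (s - 1)*(s + 1)*(s^2 + s - 6) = (s - 2)*(s - 1)*(s + 1)*(s + 3)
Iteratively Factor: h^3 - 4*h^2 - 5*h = (h)*(h^2 - 4*h - 5) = h*(h + 1)*(h - 5)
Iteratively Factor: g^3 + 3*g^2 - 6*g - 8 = (g + 4)*(g^2 - g - 2) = (g - 2)*(g + 4)*(g + 1)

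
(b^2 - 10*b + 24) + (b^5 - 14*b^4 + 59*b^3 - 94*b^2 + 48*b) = b^5 - 14*b^4 + 59*b^3 - 93*b^2 + 38*b + 24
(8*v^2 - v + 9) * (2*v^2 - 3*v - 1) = 16*v^4 - 26*v^3 + 13*v^2 - 26*v - 9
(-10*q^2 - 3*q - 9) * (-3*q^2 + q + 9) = 30*q^4 - q^3 - 66*q^2 - 36*q - 81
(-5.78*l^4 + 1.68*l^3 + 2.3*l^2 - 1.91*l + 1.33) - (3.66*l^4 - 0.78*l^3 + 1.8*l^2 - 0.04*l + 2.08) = -9.44*l^4 + 2.46*l^3 + 0.5*l^2 - 1.87*l - 0.75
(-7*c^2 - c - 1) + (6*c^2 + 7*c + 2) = -c^2 + 6*c + 1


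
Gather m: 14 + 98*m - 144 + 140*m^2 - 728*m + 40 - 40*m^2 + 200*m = 100*m^2 - 430*m - 90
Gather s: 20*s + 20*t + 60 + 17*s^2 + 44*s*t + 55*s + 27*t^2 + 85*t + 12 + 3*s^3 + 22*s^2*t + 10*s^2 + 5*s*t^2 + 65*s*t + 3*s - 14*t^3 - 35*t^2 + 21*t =3*s^3 + s^2*(22*t + 27) + s*(5*t^2 + 109*t + 78) - 14*t^3 - 8*t^2 + 126*t + 72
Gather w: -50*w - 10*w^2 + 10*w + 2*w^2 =-8*w^2 - 40*w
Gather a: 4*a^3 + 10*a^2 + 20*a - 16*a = 4*a^3 + 10*a^2 + 4*a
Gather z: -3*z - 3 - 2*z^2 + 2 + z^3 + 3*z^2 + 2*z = z^3 + z^2 - z - 1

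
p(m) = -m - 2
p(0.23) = -2.23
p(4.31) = -6.31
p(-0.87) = -1.13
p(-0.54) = -1.46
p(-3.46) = 1.46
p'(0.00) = -1.00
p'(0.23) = -1.00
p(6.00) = -8.00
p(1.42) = -3.42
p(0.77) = -2.77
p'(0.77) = -1.00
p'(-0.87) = -1.00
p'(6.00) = -1.00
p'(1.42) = -1.00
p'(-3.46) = -1.00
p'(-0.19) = -1.00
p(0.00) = -2.00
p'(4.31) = -1.00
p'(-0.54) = -1.00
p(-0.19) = -1.81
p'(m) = -1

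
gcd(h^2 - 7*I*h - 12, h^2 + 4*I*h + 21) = h - 3*I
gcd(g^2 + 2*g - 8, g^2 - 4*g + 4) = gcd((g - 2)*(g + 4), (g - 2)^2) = g - 2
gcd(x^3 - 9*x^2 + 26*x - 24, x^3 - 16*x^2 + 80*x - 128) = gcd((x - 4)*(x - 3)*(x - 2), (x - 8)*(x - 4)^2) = x - 4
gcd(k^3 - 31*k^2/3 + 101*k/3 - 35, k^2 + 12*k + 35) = 1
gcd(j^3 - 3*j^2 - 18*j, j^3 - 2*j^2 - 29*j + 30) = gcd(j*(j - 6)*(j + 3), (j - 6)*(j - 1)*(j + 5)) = j - 6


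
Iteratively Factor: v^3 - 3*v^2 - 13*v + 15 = (v - 5)*(v^2 + 2*v - 3) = (v - 5)*(v + 3)*(v - 1)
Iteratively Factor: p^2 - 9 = (p - 3)*(p + 3)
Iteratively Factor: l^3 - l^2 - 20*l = (l + 4)*(l^2 - 5*l) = l*(l + 4)*(l - 5)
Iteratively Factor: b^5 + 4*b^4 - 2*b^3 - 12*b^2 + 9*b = (b - 1)*(b^4 + 5*b^3 + 3*b^2 - 9*b) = (b - 1)^2*(b^3 + 6*b^2 + 9*b) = b*(b - 1)^2*(b^2 + 6*b + 9) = b*(b - 1)^2*(b + 3)*(b + 3)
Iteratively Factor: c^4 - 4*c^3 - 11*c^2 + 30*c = (c + 3)*(c^3 - 7*c^2 + 10*c) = (c - 5)*(c + 3)*(c^2 - 2*c) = c*(c - 5)*(c + 3)*(c - 2)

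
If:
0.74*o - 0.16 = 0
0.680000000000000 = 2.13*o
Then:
No Solution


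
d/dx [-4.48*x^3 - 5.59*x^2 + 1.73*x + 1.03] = -13.44*x^2 - 11.18*x + 1.73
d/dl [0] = 0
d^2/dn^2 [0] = 0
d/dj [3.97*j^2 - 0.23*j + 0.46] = 7.94*j - 0.23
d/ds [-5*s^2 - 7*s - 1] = -10*s - 7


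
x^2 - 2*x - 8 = (x - 4)*(x + 2)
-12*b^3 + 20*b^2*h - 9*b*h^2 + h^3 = (-6*b + h)*(-2*b + h)*(-b + h)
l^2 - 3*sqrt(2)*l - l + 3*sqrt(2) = (l - 1)*(l - 3*sqrt(2))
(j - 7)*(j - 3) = j^2 - 10*j + 21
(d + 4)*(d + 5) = d^2 + 9*d + 20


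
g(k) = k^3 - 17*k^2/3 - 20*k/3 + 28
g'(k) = 3*k^2 - 34*k/3 - 20/3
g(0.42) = 24.27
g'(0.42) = -10.90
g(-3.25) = -44.52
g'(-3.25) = 61.85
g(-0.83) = 29.06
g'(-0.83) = 4.81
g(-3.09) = -35.01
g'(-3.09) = 57.00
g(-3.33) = -49.56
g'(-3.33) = 64.34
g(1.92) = 1.39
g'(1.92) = -17.37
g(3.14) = -17.85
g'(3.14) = -12.67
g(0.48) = 23.60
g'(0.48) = -11.42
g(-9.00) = -1100.00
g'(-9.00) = 338.33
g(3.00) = -16.00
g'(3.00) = -13.67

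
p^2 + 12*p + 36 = (p + 6)^2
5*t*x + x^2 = x*(5*t + x)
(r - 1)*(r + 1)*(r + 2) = r^3 + 2*r^2 - r - 2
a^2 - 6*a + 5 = (a - 5)*(a - 1)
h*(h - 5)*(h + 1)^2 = h^4 - 3*h^3 - 9*h^2 - 5*h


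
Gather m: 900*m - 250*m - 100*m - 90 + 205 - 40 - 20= 550*m + 55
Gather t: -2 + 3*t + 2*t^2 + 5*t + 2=2*t^2 + 8*t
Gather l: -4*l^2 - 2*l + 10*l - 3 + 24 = -4*l^2 + 8*l + 21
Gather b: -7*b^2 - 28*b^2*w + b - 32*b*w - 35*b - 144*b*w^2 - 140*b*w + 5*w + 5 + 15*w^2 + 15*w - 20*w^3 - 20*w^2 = b^2*(-28*w - 7) + b*(-144*w^2 - 172*w - 34) - 20*w^3 - 5*w^2 + 20*w + 5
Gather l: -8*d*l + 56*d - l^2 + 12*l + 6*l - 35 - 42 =56*d - l^2 + l*(18 - 8*d) - 77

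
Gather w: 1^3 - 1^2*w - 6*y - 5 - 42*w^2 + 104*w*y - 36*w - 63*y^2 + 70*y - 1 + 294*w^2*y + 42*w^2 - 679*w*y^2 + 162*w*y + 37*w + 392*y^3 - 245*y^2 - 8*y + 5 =294*w^2*y + w*(-679*y^2 + 266*y) + 392*y^3 - 308*y^2 + 56*y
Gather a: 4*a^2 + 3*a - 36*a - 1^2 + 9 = 4*a^2 - 33*a + 8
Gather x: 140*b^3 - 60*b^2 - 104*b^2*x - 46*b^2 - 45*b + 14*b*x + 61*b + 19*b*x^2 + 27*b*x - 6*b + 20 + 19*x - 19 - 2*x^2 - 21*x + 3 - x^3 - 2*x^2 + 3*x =140*b^3 - 106*b^2 + 10*b - x^3 + x^2*(19*b - 4) + x*(-104*b^2 + 41*b + 1) + 4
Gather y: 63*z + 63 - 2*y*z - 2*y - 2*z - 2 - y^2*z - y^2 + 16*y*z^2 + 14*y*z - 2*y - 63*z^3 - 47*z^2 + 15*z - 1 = y^2*(-z - 1) + y*(16*z^2 + 12*z - 4) - 63*z^3 - 47*z^2 + 76*z + 60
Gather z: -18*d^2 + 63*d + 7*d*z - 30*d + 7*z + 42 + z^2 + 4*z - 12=-18*d^2 + 33*d + z^2 + z*(7*d + 11) + 30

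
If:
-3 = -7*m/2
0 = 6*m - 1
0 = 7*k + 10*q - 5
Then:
No Solution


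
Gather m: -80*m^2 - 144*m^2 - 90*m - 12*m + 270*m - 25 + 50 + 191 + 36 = -224*m^2 + 168*m + 252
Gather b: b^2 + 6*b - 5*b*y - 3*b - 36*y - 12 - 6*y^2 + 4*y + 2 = b^2 + b*(3 - 5*y) - 6*y^2 - 32*y - 10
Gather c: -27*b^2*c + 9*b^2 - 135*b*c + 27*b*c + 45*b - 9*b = 9*b^2 + 36*b + c*(-27*b^2 - 108*b)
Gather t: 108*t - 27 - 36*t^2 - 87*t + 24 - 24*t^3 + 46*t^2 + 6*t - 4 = -24*t^3 + 10*t^2 + 27*t - 7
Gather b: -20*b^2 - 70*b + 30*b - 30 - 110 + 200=-20*b^2 - 40*b + 60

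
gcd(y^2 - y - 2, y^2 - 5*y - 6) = y + 1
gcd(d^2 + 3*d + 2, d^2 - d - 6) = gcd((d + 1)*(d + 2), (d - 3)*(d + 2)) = d + 2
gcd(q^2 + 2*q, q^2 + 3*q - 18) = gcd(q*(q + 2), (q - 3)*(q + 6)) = 1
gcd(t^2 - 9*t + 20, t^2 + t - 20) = t - 4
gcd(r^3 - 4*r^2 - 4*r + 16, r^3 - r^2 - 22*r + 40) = r^2 - 6*r + 8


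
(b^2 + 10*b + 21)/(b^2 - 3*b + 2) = (b^2 + 10*b + 21)/(b^2 - 3*b + 2)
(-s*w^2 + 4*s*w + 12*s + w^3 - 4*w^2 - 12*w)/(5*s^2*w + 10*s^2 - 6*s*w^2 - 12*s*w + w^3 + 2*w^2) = (6 - w)/(5*s - w)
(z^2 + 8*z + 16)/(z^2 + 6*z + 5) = (z^2 + 8*z + 16)/(z^2 + 6*z + 5)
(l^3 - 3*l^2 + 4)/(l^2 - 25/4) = 4*(l^3 - 3*l^2 + 4)/(4*l^2 - 25)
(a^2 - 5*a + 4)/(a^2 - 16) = (a - 1)/(a + 4)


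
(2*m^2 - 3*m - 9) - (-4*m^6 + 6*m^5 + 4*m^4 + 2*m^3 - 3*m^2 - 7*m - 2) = 4*m^6 - 6*m^5 - 4*m^4 - 2*m^3 + 5*m^2 + 4*m - 7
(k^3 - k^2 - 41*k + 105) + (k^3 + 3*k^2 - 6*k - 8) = 2*k^3 + 2*k^2 - 47*k + 97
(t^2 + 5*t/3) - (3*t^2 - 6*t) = -2*t^2 + 23*t/3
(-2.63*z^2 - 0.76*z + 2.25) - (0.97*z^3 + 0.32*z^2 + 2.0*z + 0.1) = -0.97*z^3 - 2.95*z^2 - 2.76*z + 2.15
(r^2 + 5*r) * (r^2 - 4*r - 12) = r^4 + r^3 - 32*r^2 - 60*r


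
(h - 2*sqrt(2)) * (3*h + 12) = 3*h^2 - 6*sqrt(2)*h + 12*h - 24*sqrt(2)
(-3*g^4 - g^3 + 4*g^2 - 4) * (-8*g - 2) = 24*g^5 + 14*g^4 - 30*g^3 - 8*g^2 + 32*g + 8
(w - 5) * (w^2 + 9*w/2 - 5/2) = w^3 - w^2/2 - 25*w + 25/2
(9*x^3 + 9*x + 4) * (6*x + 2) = 54*x^4 + 18*x^3 + 54*x^2 + 42*x + 8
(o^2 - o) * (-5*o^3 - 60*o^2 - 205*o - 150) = -5*o^5 - 55*o^4 - 145*o^3 + 55*o^2 + 150*o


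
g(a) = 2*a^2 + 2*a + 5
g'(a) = 4*a + 2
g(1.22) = 10.42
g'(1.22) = 6.88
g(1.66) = 13.83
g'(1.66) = 8.64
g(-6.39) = 73.88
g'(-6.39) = -23.56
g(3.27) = 32.93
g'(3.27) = 15.08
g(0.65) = 7.14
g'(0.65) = 4.60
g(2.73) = 25.37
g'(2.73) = 12.92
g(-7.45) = 101.10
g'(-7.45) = -27.80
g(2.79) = 26.15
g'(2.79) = 13.16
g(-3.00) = 17.00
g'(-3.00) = -10.00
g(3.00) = 29.00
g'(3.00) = 14.00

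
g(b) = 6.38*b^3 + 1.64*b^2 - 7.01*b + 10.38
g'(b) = 19.14*b^2 + 3.28*b - 7.01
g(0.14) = 9.45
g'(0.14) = -6.18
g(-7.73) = -2784.30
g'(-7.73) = 1111.31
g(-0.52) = 13.57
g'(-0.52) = -3.54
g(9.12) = 4922.41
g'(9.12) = 1614.86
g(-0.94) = 13.12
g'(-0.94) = 6.82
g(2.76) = 137.66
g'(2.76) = 147.84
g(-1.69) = -3.88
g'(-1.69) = 42.11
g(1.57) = 28.11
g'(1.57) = 45.32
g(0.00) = 10.38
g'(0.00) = -7.01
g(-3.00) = -126.09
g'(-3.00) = 155.41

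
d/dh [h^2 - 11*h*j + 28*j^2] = 2*h - 11*j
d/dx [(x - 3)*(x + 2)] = 2*x - 1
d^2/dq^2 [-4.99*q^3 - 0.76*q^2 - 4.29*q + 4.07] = -29.94*q - 1.52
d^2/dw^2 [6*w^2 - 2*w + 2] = 12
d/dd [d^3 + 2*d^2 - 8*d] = 3*d^2 + 4*d - 8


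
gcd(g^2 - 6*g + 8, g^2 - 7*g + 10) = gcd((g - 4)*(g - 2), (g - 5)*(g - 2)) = g - 2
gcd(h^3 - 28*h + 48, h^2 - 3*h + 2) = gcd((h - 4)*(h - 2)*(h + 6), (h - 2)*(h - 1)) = h - 2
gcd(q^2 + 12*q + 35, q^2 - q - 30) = q + 5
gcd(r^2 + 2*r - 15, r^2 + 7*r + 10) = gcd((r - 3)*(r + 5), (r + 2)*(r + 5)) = r + 5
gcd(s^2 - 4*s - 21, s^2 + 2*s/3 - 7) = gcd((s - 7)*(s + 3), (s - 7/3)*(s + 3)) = s + 3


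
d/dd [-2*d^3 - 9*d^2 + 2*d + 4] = -6*d^2 - 18*d + 2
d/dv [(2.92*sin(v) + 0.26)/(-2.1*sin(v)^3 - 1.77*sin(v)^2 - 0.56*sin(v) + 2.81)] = (12.264*sin(v)^3 + 6.8064*sin(v)^2 + 0.9204*sin(v) + 8.3508)*cos(v)/(4.41*sin(v)^6 + 7.434*sin(v)^5 + 5.4849*sin(v)^4 - 9.8196*sin(v)^3 - 9.6338*sin(v)^2 - 3.1472*sin(v) + 7.8961)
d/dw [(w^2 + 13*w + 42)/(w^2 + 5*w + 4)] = 2*(-4*w^2 - 38*w - 79)/(w^4 + 10*w^3 + 33*w^2 + 40*w + 16)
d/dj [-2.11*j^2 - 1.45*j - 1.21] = -4.22*j - 1.45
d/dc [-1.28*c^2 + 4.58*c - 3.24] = 4.58 - 2.56*c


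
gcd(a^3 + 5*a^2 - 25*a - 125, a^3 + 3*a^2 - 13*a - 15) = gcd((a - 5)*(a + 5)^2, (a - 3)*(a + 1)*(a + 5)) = a + 5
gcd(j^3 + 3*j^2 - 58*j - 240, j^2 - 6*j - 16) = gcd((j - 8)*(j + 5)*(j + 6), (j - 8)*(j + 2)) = j - 8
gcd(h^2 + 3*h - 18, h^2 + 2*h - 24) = h + 6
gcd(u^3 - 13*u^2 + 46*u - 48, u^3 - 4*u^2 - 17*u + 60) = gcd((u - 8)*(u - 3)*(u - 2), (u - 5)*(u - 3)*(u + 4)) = u - 3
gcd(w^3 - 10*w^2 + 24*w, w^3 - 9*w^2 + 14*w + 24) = w^2 - 10*w + 24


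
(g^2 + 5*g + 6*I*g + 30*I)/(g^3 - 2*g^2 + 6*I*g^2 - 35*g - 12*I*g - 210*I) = 1/(g - 7)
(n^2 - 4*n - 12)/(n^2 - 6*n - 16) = (n - 6)/(n - 8)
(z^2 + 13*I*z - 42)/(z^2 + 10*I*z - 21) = (z + 6*I)/(z + 3*I)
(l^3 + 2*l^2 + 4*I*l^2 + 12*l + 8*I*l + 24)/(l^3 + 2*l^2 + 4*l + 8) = (l + 6*I)/(l + 2*I)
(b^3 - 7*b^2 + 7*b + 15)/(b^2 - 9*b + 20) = (b^2 - 2*b - 3)/(b - 4)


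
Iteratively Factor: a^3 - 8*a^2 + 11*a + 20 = (a + 1)*(a^2 - 9*a + 20) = (a - 4)*(a + 1)*(a - 5)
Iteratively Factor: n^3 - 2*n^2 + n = (n)*(n^2 - 2*n + 1) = n*(n - 1)*(n - 1)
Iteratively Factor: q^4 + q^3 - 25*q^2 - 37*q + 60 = (q + 3)*(q^3 - 2*q^2 - 19*q + 20) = (q + 3)*(q + 4)*(q^2 - 6*q + 5) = (q - 5)*(q + 3)*(q + 4)*(q - 1)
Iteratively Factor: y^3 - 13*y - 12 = (y - 4)*(y^2 + 4*y + 3) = (y - 4)*(y + 3)*(y + 1)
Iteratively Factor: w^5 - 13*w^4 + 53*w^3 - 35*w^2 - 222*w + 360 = (w - 3)*(w^4 - 10*w^3 + 23*w^2 + 34*w - 120) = (w - 5)*(w - 3)*(w^3 - 5*w^2 - 2*w + 24) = (w - 5)*(w - 3)^2*(w^2 - 2*w - 8) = (w - 5)*(w - 3)^2*(w + 2)*(w - 4)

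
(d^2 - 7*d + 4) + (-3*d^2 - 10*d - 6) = -2*d^2 - 17*d - 2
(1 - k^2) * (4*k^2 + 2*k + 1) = -4*k^4 - 2*k^3 + 3*k^2 + 2*k + 1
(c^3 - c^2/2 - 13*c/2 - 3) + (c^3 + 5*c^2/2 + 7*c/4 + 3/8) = 2*c^3 + 2*c^2 - 19*c/4 - 21/8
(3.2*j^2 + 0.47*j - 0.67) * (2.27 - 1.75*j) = -5.6*j^3 + 6.4415*j^2 + 2.2394*j - 1.5209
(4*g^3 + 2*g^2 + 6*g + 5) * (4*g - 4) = 16*g^4 - 8*g^3 + 16*g^2 - 4*g - 20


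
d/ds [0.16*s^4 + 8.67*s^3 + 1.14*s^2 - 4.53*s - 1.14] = 0.64*s^3 + 26.01*s^2 + 2.28*s - 4.53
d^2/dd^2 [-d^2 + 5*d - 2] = -2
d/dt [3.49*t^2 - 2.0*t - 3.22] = 6.98*t - 2.0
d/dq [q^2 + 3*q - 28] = 2*q + 3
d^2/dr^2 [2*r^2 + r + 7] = 4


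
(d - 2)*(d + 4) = d^2 + 2*d - 8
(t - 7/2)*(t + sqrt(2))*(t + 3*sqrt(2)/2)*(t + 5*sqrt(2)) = t^4 - 7*t^3/2 + 15*sqrt(2)*t^3/2 - 105*sqrt(2)*t^2/4 + 28*t^2 - 98*t + 15*sqrt(2)*t - 105*sqrt(2)/2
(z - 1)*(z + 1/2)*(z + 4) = z^3 + 7*z^2/2 - 5*z/2 - 2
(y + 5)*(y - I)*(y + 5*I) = y^3 + 5*y^2 + 4*I*y^2 + 5*y + 20*I*y + 25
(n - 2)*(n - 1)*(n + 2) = n^3 - n^2 - 4*n + 4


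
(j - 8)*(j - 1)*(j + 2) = j^3 - 7*j^2 - 10*j + 16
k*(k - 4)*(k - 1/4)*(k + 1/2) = k^4 - 15*k^3/4 - 9*k^2/8 + k/2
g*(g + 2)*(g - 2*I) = g^3 + 2*g^2 - 2*I*g^2 - 4*I*g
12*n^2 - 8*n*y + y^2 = (-6*n + y)*(-2*n + y)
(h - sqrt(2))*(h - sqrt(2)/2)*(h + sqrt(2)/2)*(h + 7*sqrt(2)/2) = h^4 + 5*sqrt(2)*h^3/2 - 15*h^2/2 - 5*sqrt(2)*h/4 + 7/2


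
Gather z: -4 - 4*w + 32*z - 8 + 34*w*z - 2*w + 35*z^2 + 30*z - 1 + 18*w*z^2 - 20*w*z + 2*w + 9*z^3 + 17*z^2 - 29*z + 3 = -4*w + 9*z^3 + z^2*(18*w + 52) + z*(14*w + 33) - 10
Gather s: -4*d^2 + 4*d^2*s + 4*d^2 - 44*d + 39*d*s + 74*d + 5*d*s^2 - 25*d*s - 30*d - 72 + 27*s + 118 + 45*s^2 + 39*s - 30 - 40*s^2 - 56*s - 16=s^2*(5*d + 5) + s*(4*d^2 + 14*d + 10)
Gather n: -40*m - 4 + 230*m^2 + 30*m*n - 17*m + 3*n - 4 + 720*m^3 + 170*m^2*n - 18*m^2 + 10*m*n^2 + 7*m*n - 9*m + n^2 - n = 720*m^3 + 212*m^2 - 66*m + n^2*(10*m + 1) + n*(170*m^2 + 37*m + 2) - 8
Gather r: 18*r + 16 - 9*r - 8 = 9*r + 8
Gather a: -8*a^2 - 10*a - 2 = -8*a^2 - 10*a - 2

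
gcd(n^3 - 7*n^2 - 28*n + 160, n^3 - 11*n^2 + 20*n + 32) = n^2 - 12*n + 32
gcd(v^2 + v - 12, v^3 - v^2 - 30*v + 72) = v - 3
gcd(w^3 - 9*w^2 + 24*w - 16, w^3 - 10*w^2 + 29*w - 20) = w^2 - 5*w + 4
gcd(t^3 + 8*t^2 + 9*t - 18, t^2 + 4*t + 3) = t + 3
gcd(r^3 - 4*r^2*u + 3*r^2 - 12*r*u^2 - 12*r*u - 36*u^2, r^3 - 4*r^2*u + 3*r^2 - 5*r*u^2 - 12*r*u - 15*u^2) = r + 3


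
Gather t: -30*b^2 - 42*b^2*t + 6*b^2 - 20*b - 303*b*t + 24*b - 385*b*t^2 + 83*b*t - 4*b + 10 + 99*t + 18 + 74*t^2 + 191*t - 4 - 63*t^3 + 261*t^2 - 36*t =-24*b^2 - 63*t^3 + t^2*(335 - 385*b) + t*(-42*b^2 - 220*b + 254) + 24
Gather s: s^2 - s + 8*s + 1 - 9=s^2 + 7*s - 8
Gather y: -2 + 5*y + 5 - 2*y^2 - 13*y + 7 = -2*y^2 - 8*y + 10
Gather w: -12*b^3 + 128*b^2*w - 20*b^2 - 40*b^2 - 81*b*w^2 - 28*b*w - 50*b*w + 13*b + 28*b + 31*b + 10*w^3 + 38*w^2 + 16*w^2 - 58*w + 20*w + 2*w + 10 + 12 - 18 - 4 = -12*b^3 - 60*b^2 + 72*b + 10*w^3 + w^2*(54 - 81*b) + w*(128*b^2 - 78*b - 36)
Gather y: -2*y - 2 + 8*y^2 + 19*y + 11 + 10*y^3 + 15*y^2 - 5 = 10*y^3 + 23*y^2 + 17*y + 4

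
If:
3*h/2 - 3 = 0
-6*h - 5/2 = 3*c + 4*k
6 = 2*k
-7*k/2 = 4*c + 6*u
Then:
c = -53/6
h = 2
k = 3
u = 149/36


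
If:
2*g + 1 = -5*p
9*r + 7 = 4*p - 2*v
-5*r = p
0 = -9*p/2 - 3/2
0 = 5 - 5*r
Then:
No Solution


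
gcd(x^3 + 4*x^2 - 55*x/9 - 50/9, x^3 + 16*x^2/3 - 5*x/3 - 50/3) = x^2 + 10*x/3 - 25/3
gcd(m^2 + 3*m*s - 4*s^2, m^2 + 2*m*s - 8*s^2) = m + 4*s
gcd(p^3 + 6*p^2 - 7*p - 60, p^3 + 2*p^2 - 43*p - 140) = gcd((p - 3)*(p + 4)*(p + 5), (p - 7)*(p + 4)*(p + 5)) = p^2 + 9*p + 20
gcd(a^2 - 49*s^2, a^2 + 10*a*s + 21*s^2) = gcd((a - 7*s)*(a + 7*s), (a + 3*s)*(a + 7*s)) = a + 7*s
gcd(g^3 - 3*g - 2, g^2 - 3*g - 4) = g + 1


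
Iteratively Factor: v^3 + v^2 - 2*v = (v - 1)*(v^2 + 2*v) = v*(v - 1)*(v + 2)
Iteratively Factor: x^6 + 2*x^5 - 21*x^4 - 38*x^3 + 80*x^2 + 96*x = (x - 4)*(x^5 + 6*x^4 + 3*x^3 - 26*x^2 - 24*x) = (x - 4)*(x + 1)*(x^4 + 5*x^3 - 2*x^2 - 24*x) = (x - 4)*(x - 2)*(x + 1)*(x^3 + 7*x^2 + 12*x) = (x - 4)*(x - 2)*(x + 1)*(x + 4)*(x^2 + 3*x) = x*(x - 4)*(x - 2)*(x + 1)*(x + 4)*(x + 3)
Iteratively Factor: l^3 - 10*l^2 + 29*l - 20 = (l - 4)*(l^2 - 6*l + 5) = (l - 5)*(l - 4)*(l - 1)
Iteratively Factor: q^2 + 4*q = (q + 4)*(q)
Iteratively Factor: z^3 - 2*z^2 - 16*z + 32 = (z + 4)*(z^2 - 6*z + 8) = (z - 2)*(z + 4)*(z - 4)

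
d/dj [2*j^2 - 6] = 4*j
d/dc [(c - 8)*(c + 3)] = 2*c - 5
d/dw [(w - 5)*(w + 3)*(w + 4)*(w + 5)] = 4*w^3 + 21*w^2 - 26*w - 175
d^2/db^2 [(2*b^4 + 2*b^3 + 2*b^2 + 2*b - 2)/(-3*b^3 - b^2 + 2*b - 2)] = 4*(-13*b^6 - 21*b^5 + 45*b^4 + 87*b^3 + 15*b^2 - 30*b - 6)/(27*b^9 + 27*b^8 - 45*b^7 + 19*b^6 + 66*b^5 - 54*b^4 + 4*b^3 + 36*b^2 - 24*b + 8)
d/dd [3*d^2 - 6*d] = 6*d - 6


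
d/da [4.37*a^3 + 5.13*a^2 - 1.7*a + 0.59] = 13.11*a^2 + 10.26*a - 1.7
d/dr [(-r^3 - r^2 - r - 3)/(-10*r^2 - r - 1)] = 2*(5*r^4 + r^3 - 3*r^2 - 29*r - 1)/(100*r^4 + 20*r^3 + 21*r^2 + 2*r + 1)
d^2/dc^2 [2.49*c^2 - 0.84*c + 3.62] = 4.98000000000000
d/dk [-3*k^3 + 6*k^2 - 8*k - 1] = -9*k^2 + 12*k - 8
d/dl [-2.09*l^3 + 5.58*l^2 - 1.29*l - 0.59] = -6.27*l^2 + 11.16*l - 1.29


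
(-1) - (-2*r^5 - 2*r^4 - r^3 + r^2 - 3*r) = 2*r^5 + 2*r^4 + r^3 - r^2 + 3*r - 1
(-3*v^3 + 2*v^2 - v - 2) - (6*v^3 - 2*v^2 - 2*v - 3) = -9*v^3 + 4*v^2 + v + 1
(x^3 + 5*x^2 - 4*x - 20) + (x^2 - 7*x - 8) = x^3 + 6*x^2 - 11*x - 28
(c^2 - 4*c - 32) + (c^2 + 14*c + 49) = 2*c^2 + 10*c + 17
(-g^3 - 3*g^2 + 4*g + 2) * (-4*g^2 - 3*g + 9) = 4*g^5 + 15*g^4 - 16*g^3 - 47*g^2 + 30*g + 18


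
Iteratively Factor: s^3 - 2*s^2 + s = (s)*(s^2 - 2*s + 1) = s*(s - 1)*(s - 1)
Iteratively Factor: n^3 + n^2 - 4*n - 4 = (n + 2)*(n^2 - n - 2) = (n + 1)*(n + 2)*(n - 2)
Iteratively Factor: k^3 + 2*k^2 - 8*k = (k - 2)*(k^2 + 4*k) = (k - 2)*(k + 4)*(k)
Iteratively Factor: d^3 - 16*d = (d - 4)*(d^2 + 4*d) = (d - 4)*(d + 4)*(d)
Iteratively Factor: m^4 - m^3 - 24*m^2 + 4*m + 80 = (m + 2)*(m^3 - 3*m^2 - 18*m + 40) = (m - 5)*(m + 2)*(m^2 + 2*m - 8) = (m - 5)*(m + 2)*(m + 4)*(m - 2)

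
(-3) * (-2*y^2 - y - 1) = 6*y^2 + 3*y + 3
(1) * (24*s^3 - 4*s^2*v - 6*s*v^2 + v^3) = 24*s^3 - 4*s^2*v - 6*s*v^2 + v^3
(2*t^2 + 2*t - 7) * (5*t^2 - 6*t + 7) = 10*t^4 - 2*t^3 - 33*t^2 + 56*t - 49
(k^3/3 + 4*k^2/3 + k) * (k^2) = k^5/3 + 4*k^4/3 + k^3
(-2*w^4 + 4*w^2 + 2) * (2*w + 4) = -4*w^5 - 8*w^4 + 8*w^3 + 16*w^2 + 4*w + 8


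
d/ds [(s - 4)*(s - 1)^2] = 3*(s - 3)*(s - 1)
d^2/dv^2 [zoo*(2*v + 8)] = 0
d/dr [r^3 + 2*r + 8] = 3*r^2 + 2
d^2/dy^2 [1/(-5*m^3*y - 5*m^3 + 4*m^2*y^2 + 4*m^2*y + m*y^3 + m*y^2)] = 2*(-(4*m + 3*y + 1)*(-5*m^2*y - 5*m^2 + 4*m*y^2 + 4*m*y + y^3 + y^2) + (-5*m^2 + 8*m*y + 4*m + 3*y^2 + 2*y)^2)/(m*(-5*m^2*y - 5*m^2 + 4*m*y^2 + 4*m*y + y^3 + y^2)^3)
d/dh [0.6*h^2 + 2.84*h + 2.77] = 1.2*h + 2.84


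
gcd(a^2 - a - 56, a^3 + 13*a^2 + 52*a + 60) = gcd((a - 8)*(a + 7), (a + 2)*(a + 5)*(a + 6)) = 1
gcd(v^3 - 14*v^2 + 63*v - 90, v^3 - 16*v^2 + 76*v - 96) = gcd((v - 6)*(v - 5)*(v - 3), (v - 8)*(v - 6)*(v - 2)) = v - 6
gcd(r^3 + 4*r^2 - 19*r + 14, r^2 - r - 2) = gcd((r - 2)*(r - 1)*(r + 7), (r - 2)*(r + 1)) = r - 2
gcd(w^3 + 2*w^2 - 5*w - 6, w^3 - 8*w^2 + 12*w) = w - 2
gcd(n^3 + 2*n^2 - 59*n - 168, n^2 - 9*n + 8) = n - 8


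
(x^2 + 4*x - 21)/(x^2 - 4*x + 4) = (x^2 + 4*x - 21)/(x^2 - 4*x + 4)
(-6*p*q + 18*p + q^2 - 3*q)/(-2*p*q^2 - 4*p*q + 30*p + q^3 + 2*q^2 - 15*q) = (6*p - q)/(2*p*q + 10*p - q^2 - 5*q)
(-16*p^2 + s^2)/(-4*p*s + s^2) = (4*p + s)/s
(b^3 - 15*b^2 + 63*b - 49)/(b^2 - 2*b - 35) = (b^2 - 8*b + 7)/(b + 5)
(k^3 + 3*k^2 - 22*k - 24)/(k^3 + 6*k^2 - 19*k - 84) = (k^2 + 7*k + 6)/(k^2 + 10*k + 21)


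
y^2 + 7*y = y*(y + 7)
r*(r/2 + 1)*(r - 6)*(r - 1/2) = r^4/2 - 9*r^3/4 - 5*r^2 + 3*r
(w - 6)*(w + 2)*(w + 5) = w^3 + w^2 - 32*w - 60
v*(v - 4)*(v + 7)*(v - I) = v^4 + 3*v^3 - I*v^3 - 28*v^2 - 3*I*v^2 + 28*I*v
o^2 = o^2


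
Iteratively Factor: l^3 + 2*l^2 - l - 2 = (l - 1)*(l^2 + 3*l + 2) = (l - 1)*(l + 2)*(l + 1)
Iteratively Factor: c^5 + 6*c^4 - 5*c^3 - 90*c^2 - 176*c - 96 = (c + 2)*(c^4 + 4*c^3 - 13*c^2 - 64*c - 48) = (c + 2)*(c + 4)*(c^3 - 13*c - 12) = (c + 1)*(c + 2)*(c + 4)*(c^2 - c - 12) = (c + 1)*(c + 2)*(c + 3)*(c + 4)*(c - 4)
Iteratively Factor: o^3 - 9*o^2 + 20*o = (o - 4)*(o^2 - 5*o) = o*(o - 4)*(o - 5)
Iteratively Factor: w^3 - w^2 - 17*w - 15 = (w + 1)*(w^2 - 2*w - 15) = (w + 1)*(w + 3)*(w - 5)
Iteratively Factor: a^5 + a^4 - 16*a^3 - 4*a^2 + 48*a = (a)*(a^4 + a^3 - 16*a^2 - 4*a + 48) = a*(a + 4)*(a^3 - 3*a^2 - 4*a + 12) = a*(a + 2)*(a + 4)*(a^2 - 5*a + 6) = a*(a - 3)*(a + 2)*(a + 4)*(a - 2)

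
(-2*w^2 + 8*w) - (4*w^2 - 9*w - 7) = -6*w^2 + 17*w + 7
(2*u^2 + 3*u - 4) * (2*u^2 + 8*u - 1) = 4*u^4 + 22*u^3 + 14*u^2 - 35*u + 4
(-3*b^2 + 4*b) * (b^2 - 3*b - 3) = -3*b^4 + 13*b^3 - 3*b^2 - 12*b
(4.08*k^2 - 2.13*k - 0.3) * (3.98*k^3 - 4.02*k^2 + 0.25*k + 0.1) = 16.2384*k^5 - 24.879*k^4 + 8.3886*k^3 + 1.0815*k^2 - 0.288*k - 0.03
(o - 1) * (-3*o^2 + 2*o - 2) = -3*o^3 + 5*o^2 - 4*o + 2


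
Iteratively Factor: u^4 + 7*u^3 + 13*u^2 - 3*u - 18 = (u + 3)*(u^3 + 4*u^2 + u - 6) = (u + 3)^2*(u^2 + u - 2) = (u - 1)*(u + 3)^2*(u + 2)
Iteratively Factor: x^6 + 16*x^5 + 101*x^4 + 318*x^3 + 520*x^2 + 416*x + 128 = (x + 4)*(x^5 + 12*x^4 + 53*x^3 + 106*x^2 + 96*x + 32) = (x + 4)^2*(x^4 + 8*x^3 + 21*x^2 + 22*x + 8) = (x + 4)^3*(x^3 + 4*x^2 + 5*x + 2) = (x + 1)*(x + 4)^3*(x^2 + 3*x + 2) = (x + 1)*(x + 2)*(x + 4)^3*(x + 1)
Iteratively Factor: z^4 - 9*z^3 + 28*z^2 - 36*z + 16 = (z - 2)*(z^3 - 7*z^2 + 14*z - 8) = (z - 2)^2*(z^2 - 5*z + 4) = (z - 2)^2*(z - 1)*(z - 4)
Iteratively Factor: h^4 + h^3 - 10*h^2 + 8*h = (h)*(h^3 + h^2 - 10*h + 8) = h*(h - 2)*(h^2 + 3*h - 4) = h*(h - 2)*(h - 1)*(h + 4)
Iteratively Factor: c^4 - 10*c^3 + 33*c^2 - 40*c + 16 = (c - 1)*(c^3 - 9*c^2 + 24*c - 16) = (c - 1)^2*(c^2 - 8*c + 16) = (c - 4)*(c - 1)^2*(c - 4)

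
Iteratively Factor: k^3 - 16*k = (k)*(k^2 - 16) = k*(k + 4)*(k - 4)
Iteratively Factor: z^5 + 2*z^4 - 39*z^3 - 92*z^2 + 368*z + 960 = (z - 4)*(z^4 + 6*z^3 - 15*z^2 - 152*z - 240) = (z - 4)*(z + 3)*(z^3 + 3*z^2 - 24*z - 80) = (z - 4)*(z + 3)*(z + 4)*(z^2 - z - 20) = (z - 5)*(z - 4)*(z + 3)*(z + 4)*(z + 4)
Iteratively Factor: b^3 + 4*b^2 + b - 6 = (b - 1)*(b^2 + 5*b + 6) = (b - 1)*(b + 2)*(b + 3)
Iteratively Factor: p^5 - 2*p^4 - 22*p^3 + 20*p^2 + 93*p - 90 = (p + 3)*(p^4 - 5*p^3 - 7*p^2 + 41*p - 30) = (p - 1)*(p + 3)*(p^3 - 4*p^2 - 11*p + 30) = (p - 5)*(p - 1)*(p + 3)*(p^2 + p - 6) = (p - 5)*(p - 1)*(p + 3)^2*(p - 2)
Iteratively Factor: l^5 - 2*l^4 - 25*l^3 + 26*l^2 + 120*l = (l + 4)*(l^4 - 6*l^3 - l^2 + 30*l) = l*(l + 4)*(l^3 - 6*l^2 - l + 30) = l*(l - 5)*(l + 4)*(l^2 - l - 6) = l*(l - 5)*(l - 3)*(l + 4)*(l + 2)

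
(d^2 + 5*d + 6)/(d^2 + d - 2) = (d + 3)/(d - 1)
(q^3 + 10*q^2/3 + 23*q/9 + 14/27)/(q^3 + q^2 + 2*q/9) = (q + 7/3)/q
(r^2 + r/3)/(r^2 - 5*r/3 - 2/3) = r/(r - 2)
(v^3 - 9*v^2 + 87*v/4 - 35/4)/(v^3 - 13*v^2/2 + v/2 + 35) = (v - 1/2)/(v + 2)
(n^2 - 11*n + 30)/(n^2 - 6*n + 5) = (n - 6)/(n - 1)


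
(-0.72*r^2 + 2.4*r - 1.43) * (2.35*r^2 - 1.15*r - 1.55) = -1.692*r^4 + 6.468*r^3 - 5.0045*r^2 - 2.0755*r + 2.2165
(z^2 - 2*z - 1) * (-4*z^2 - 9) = -4*z^4 + 8*z^3 - 5*z^2 + 18*z + 9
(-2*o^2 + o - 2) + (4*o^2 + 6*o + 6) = 2*o^2 + 7*o + 4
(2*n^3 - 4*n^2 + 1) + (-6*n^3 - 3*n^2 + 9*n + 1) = -4*n^3 - 7*n^2 + 9*n + 2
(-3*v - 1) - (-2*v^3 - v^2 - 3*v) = 2*v^3 + v^2 - 1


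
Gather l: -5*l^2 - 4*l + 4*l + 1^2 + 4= 5 - 5*l^2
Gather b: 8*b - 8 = 8*b - 8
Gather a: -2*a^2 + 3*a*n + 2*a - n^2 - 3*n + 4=-2*a^2 + a*(3*n + 2) - n^2 - 3*n + 4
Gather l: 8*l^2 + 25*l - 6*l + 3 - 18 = 8*l^2 + 19*l - 15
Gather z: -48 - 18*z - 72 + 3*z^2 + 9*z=3*z^2 - 9*z - 120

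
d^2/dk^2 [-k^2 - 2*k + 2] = -2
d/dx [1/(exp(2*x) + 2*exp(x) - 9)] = -2*(exp(x) + 1)*exp(x)/(exp(2*x) + 2*exp(x) - 9)^2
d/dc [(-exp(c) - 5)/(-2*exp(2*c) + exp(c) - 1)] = (-(exp(c) + 5)*(4*exp(c) - 1) + 2*exp(2*c) - exp(c) + 1)*exp(c)/(2*exp(2*c) - exp(c) + 1)^2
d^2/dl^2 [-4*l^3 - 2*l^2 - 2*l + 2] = -24*l - 4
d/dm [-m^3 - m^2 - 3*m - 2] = -3*m^2 - 2*m - 3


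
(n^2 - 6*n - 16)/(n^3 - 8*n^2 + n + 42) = (n - 8)/(n^2 - 10*n + 21)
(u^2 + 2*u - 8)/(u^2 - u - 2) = (u + 4)/(u + 1)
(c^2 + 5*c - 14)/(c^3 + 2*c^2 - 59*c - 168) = (c - 2)/(c^2 - 5*c - 24)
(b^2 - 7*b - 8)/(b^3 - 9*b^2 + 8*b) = (b + 1)/(b*(b - 1))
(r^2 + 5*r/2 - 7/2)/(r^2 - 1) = (r + 7/2)/(r + 1)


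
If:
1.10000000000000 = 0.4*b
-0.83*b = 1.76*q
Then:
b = 2.75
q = -1.30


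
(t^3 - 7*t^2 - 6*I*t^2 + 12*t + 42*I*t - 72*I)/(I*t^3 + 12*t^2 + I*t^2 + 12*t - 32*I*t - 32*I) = (-I*t^3 + t^2*(-6 + 7*I) + t*(42 - 12*I) - 72)/(t^3 + t^2*(1 - 12*I) + t*(-32 - 12*I) - 32)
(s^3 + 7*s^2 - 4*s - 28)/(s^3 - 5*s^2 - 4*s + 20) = (s + 7)/(s - 5)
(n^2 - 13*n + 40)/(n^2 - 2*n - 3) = (-n^2 + 13*n - 40)/(-n^2 + 2*n + 3)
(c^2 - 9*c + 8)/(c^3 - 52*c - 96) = (c - 1)/(c^2 + 8*c + 12)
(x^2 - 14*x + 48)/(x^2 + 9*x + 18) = (x^2 - 14*x + 48)/(x^2 + 9*x + 18)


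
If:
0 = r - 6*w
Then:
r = 6*w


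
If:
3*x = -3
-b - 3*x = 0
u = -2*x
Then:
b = 3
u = 2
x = -1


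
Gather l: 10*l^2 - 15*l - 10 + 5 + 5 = 10*l^2 - 15*l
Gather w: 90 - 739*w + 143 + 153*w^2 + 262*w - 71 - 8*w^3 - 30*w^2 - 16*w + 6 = -8*w^3 + 123*w^2 - 493*w + 168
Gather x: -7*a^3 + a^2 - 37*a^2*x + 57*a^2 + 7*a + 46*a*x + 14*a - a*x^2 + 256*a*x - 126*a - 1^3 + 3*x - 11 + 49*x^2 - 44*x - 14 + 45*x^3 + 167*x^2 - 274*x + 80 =-7*a^3 + 58*a^2 - 105*a + 45*x^3 + x^2*(216 - a) + x*(-37*a^2 + 302*a - 315) + 54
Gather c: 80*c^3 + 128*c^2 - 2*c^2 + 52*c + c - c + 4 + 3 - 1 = 80*c^3 + 126*c^2 + 52*c + 6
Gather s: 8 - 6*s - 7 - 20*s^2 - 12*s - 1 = -20*s^2 - 18*s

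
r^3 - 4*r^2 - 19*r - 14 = (r - 7)*(r + 1)*(r + 2)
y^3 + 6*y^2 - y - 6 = (y - 1)*(y + 1)*(y + 6)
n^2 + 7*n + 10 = (n + 2)*(n + 5)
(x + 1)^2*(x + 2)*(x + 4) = x^4 + 8*x^3 + 21*x^2 + 22*x + 8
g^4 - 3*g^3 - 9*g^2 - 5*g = g*(g - 5)*(g + 1)^2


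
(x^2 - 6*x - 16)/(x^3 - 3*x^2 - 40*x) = (x + 2)/(x*(x + 5))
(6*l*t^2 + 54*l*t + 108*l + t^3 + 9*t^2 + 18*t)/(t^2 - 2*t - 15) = (6*l*t + 36*l + t^2 + 6*t)/(t - 5)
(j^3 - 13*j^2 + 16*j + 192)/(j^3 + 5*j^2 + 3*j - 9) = (j^2 - 16*j + 64)/(j^2 + 2*j - 3)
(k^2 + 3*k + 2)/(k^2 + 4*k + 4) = (k + 1)/(k + 2)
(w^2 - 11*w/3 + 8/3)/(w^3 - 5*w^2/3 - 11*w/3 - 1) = (-3*w^2 + 11*w - 8)/(-3*w^3 + 5*w^2 + 11*w + 3)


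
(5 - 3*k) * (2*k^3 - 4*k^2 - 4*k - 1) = -6*k^4 + 22*k^3 - 8*k^2 - 17*k - 5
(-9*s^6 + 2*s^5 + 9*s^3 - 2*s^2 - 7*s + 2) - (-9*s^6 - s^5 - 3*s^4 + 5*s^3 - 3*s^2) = 3*s^5 + 3*s^4 + 4*s^3 + s^2 - 7*s + 2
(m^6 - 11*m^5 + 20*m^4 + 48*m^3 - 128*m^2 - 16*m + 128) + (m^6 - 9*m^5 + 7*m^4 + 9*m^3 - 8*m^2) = 2*m^6 - 20*m^5 + 27*m^4 + 57*m^3 - 136*m^2 - 16*m + 128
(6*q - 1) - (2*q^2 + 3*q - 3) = -2*q^2 + 3*q + 2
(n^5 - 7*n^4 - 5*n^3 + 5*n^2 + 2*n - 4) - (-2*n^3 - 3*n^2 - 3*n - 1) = n^5 - 7*n^4 - 3*n^3 + 8*n^2 + 5*n - 3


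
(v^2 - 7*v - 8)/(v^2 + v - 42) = (v^2 - 7*v - 8)/(v^2 + v - 42)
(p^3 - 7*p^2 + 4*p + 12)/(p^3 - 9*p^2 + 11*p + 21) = (p^2 - 8*p + 12)/(p^2 - 10*p + 21)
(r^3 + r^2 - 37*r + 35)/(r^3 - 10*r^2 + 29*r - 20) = (r + 7)/(r - 4)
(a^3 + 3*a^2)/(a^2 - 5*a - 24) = a^2/(a - 8)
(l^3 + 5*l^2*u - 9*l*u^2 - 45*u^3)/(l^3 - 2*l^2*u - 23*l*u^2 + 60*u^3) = (-l - 3*u)/(-l + 4*u)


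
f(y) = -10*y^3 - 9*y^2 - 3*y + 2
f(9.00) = -8044.00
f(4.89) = -1397.18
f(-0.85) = 4.19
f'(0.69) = -29.70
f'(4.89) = -808.38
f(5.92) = -2405.92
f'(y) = -30*y^2 - 18*y - 3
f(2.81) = -299.38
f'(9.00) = -2595.00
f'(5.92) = -1160.95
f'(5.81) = -1120.26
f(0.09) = 1.65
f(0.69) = -7.64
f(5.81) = -2280.46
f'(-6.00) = -975.00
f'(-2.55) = -152.18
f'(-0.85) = -9.38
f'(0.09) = -4.86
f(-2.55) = 116.94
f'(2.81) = -290.46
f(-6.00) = 1856.00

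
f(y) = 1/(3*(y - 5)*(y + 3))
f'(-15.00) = 0.00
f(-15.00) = 0.00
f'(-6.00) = 0.00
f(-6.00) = 0.01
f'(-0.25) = 0.00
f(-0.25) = -0.02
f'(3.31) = -0.01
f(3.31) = -0.03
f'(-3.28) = 0.53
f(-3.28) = 0.14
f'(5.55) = -0.14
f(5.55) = 0.07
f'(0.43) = 0.00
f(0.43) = -0.02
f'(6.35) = -0.02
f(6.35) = 0.03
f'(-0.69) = 0.01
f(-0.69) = -0.03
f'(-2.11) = 0.05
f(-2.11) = -0.05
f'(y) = -1/(3*(y - 5)*(y + 3)^2) - 1/(3*(y - 5)^2*(y + 3)) = 2*(1 - y)/(3*(y^4 - 4*y^3 - 26*y^2 + 60*y + 225))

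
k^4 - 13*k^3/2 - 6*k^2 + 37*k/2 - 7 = (k - 7)*(k - 1)*(k - 1/2)*(k + 2)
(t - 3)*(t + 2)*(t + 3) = t^3 + 2*t^2 - 9*t - 18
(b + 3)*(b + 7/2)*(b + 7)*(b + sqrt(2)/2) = b^4 + sqrt(2)*b^3/2 + 27*b^3/2 + 27*sqrt(2)*b^2/4 + 56*b^2 + 28*sqrt(2)*b + 147*b/2 + 147*sqrt(2)/4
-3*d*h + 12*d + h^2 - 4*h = (-3*d + h)*(h - 4)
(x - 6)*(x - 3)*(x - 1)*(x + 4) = x^4 - 6*x^3 - 13*x^2 + 90*x - 72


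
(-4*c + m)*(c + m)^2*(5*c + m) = -20*c^4 - 39*c^3*m - 17*c^2*m^2 + 3*c*m^3 + m^4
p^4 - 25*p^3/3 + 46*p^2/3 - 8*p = p*(p - 6)*(p - 4/3)*(p - 1)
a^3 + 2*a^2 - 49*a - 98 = (a - 7)*(a + 2)*(a + 7)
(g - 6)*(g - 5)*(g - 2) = g^3 - 13*g^2 + 52*g - 60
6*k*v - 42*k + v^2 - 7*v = (6*k + v)*(v - 7)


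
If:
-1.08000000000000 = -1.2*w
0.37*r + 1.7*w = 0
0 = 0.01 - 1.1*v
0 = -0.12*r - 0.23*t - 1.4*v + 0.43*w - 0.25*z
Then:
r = -4.14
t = 3.78473453690845 - 1.08695652173913*z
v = 0.01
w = 0.90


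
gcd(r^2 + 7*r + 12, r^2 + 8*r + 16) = r + 4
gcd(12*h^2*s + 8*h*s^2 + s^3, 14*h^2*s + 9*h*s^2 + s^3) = 2*h*s + s^2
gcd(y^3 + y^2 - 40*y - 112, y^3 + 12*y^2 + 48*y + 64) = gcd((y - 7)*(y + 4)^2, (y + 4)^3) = y^2 + 8*y + 16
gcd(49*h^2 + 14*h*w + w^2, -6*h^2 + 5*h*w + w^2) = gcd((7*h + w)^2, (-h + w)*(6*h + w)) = 1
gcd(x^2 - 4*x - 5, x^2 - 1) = x + 1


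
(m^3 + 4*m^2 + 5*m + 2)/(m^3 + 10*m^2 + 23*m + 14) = (m + 1)/(m + 7)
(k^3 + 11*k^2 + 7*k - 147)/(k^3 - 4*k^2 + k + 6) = (k^2 + 14*k + 49)/(k^2 - k - 2)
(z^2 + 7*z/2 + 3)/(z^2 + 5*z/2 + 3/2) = (z + 2)/(z + 1)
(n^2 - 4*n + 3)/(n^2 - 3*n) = (n - 1)/n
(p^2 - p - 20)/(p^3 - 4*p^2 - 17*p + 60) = 1/(p - 3)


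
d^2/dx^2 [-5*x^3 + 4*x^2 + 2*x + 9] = 8 - 30*x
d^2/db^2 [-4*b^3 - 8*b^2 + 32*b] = -24*b - 16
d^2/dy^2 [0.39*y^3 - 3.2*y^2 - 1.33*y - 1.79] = 2.34*y - 6.4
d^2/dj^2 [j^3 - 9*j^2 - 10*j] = 6*j - 18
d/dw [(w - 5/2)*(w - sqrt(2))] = 2*w - 5/2 - sqrt(2)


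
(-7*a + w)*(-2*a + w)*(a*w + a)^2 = 14*a^4*w^2 + 28*a^4*w + 14*a^4 - 9*a^3*w^3 - 18*a^3*w^2 - 9*a^3*w + a^2*w^4 + 2*a^2*w^3 + a^2*w^2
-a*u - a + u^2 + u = (-a + u)*(u + 1)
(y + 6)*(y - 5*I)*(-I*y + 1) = -I*y^3 - 4*y^2 - 6*I*y^2 - 24*y - 5*I*y - 30*I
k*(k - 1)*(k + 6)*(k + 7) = k^4 + 12*k^3 + 29*k^2 - 42*k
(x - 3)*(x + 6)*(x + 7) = x^3 + 10*x^2 + 3*x - 126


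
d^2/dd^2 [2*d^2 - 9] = 4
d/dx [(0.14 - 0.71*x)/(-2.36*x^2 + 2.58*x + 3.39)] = (-1.6756*x^2 + 0.6608*x - 2.7681)/(5.5696*x^4 - 12.1776*x^3 - 9.3444*x^2 + 17.4924*x + 11.4921)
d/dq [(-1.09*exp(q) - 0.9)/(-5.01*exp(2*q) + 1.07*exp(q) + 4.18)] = (-(1.09*exp(q) + 0.9)*(10.02*exp(q) - 1.07) + 5.4609*exp(2*q) - 1.1663*exp(q) - 4.5562)*exp(q)/(-5.01*exp(2*q) + 1.07*exp(q) + 4.18)^2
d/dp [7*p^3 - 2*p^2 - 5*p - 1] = 21*p^2 - 4*p - 5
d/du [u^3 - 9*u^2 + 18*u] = 3*u^2 - 18*u + 18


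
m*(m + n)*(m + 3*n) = m^3 + 4*m^2*n + 3*m*n^2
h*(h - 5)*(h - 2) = h^3 - 7*h^2 + 10*h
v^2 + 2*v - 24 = (v - 4)*(v + 6)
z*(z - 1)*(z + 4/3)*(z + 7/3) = z^4 + 8*z^3/3 - 5*z^2/9 - 28*z/9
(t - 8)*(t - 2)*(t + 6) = t^3 - 4*t^2 - 44*t + 96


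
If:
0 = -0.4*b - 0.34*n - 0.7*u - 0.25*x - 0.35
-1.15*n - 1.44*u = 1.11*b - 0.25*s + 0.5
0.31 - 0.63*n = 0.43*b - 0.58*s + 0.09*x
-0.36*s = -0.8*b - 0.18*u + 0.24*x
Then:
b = 2.61754173291405*x + 0.18289489253231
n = 1.60104290166289*x + 0.378511242008195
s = 3.83482754000114*x + 0.0122532521621658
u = -2.63053039961572*x - 0.788359684708158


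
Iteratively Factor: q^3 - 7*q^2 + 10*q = (q - 5)*(q^2 - 2*q) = (q - 5)*(q - 2)*(q)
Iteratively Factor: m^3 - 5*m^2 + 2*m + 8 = (m - 2)*(m^2 - 3*m - 4) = (m - 4)*(m - 2)*(m + 1)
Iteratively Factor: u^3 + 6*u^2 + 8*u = (u + 2)*(u^2 + 4*u) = u*(u + 2)*(u + 4)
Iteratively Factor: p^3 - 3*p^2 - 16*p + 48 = (p + 4)*(p^2 - 7*p + 12) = (p - 4)*(p + 4)*(p - 3)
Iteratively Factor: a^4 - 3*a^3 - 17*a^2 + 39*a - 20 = (a + 4)*(a^3 - 7*a^2 + 11*a - 5) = (a - 5)*(a + 4)*(a^2 - 2*a + 1) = (a - 5)*(a - 1)*(a + 4)*(a - 1)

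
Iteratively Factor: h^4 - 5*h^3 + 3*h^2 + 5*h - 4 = (h - 1)*(h^3 - 4*h^2 - h + 4) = (h - 1)^2*(h^2 - 3*h - 4) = (h - 4)*(h - 1)^2*(h + 1)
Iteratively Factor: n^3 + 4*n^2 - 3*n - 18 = (n + 3)*(n^2 + n - 6) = (n + 3)^2*(n - 2)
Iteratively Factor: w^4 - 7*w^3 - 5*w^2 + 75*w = (w - 5)*(w^3 - 2*w^2 - 15*w) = (w - 5)^2*(w^2 + 3*w) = (w - 5)^2*(w + 3)*(w)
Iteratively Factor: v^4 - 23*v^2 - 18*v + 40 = (v + 2)*(v^3 - 2*v^2 - 19*v + 20) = (v - 1)*(v + 2)*(v^2 - v - 20) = (v - 1)*(v + 2)*(v + 4)*(v - 5)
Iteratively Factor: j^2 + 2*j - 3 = (j - 1)*(j + 3)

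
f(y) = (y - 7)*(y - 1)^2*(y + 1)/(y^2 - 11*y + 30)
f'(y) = (11 - 2*y)*(y - 7)*(y - 1)^2*(y + 1)/(y^2 - 11*y + 30)^2 + (y - 7)*(y - 1)^2/(y^2 - 11*y + 30) + (y - 7)*(y + 1)*(2*y - 2)/(y^2 - 11*y + 30) + (y - 1)^2*(y + 1)/(y^2 - 11*y + 30) = (2*y^5 - 41*y^4 + 296*y^3 - 794*y^2 + 374*y + 163)/(y^4 - 22*y^3 + 181*y^2 - 660*y + 900)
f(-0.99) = -0.01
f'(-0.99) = -0.75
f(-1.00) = 0.00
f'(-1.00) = -0.76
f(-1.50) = 0.54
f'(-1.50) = -1.43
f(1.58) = -0.31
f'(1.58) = -1.30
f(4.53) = -246.35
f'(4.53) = -776.13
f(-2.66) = 3.24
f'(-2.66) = -3.26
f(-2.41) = 2.48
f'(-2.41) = -2.84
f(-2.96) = 4.29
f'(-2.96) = -3.77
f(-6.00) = 24.13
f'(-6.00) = -9.37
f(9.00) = 106.67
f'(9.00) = 28.44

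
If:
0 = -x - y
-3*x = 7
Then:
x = -7/3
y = 7/3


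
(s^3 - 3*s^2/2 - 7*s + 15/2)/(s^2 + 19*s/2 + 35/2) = (s^2 - 4*s + 3)/(s + 7)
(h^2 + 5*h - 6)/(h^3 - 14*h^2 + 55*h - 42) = (h + 6)/(h^2 - 13*h + 42)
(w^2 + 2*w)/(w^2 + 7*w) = (w + 2)/(w + 7)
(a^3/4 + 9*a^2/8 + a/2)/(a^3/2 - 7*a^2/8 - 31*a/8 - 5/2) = a*(2*a^2 + 9*a + 4)/(4*a^3 - 7*a^2 - 31*a - 20)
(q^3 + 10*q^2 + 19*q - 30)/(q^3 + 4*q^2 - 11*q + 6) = (q + 5)/(q - 1)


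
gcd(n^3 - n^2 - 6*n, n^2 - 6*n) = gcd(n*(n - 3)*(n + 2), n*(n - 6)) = n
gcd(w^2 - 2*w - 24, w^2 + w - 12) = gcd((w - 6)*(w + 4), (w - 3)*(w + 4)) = w + 4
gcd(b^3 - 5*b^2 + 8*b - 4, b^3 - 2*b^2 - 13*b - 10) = 1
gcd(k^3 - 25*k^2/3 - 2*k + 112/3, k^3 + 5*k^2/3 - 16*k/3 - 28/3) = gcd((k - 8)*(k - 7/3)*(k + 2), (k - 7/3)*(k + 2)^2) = k^2 - k/3 - 14/3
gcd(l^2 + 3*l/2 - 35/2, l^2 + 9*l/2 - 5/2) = l + 5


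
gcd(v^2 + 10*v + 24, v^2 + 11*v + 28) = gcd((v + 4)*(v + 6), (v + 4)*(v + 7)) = v + 4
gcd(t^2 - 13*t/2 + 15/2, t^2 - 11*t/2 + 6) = t - 3/2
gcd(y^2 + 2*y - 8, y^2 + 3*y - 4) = y + 4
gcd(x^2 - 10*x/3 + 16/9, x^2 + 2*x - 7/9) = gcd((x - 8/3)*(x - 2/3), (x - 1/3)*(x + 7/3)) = 1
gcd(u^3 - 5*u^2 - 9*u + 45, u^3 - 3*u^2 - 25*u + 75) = u^2 - 8*u + 15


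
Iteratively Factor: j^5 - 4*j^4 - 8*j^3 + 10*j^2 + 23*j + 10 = (j + 1)*(j^4 - 5*j^3 - 3*j^2 + 13*j + 10) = (j + 1)^2*(j^3 - 6*j^2 + 3*j + 10) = (j - 2)*(j + 1)^2*(j^2 - 4*j - 5) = (j - 2)*(j + 1)^3*(j - 5)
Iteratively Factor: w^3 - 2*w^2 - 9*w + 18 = (w - 2)*(w^2 - 9) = (w - 3)*(w - 2)*(w + 3)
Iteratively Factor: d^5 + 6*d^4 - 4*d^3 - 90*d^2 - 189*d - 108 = (d + 3)*(d^4 + 3*d^3 - 13*d^2 - 51*d - 36) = (d + 1)*(d + 3)*(d^3 + 2*d^2 - 15*d - 36) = (d - 4)*(d + 1)*(d + 3)*(d^2 + 6*d + 9) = (d - 4)*(d + 1)*(d + 3)^2*(d + 3)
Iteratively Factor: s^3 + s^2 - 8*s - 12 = (s + 2)*(s^2 - s - 6) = (s - 3)*(s + 2)*(s + 2)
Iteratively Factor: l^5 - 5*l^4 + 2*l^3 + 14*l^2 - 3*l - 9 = (l + 1)*(l^4 - 6*l^3 + 8*l^2 + 6*l - 9) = (l - 3)*(l + 1)*(l^3 - 3*l^2 - l + 3) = (l - 3)^2*(l + 1)*(l^2 - 1) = (l - 3)^2*(l + 1)^2*(l - 1)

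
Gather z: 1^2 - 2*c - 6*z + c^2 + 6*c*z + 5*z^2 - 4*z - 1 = c^2 - 2*c + 5*z^2 + z*(6*c - 10)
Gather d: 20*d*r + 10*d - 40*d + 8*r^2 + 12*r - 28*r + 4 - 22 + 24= d*(20*r - 30) + 8*r^2 - 16*r + 6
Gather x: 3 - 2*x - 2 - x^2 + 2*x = 1 - x^2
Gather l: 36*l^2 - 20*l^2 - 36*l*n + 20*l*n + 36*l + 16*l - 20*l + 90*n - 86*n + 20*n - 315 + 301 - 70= 16*l^2 + l*(32 - 16*n) + 24*n - 84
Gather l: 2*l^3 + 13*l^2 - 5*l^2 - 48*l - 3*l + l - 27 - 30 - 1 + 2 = 2*l^3 + 8*l^2 - 50*l - 56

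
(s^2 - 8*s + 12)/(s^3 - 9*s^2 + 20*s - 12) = 1/(s - 1)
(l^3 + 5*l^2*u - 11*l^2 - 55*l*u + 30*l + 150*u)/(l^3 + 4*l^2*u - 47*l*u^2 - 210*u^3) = (-l^2 + 11*l - 30)/(-l^2 + l*u + 42*u^2)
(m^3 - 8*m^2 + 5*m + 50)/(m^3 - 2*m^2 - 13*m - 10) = (m - 5)/(m + 1)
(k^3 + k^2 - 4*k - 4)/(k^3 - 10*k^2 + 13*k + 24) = (k^2 - 4)/(k^2 - 11*k + 24)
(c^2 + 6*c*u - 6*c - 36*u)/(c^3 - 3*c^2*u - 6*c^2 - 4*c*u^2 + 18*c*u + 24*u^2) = (-c - 6*u)/(-c^2 + 3*c*u + 4*u^2)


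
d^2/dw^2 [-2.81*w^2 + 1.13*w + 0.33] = -5.62000000000000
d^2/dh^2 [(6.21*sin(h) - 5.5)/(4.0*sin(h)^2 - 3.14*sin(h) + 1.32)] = (-99.36*sin(h)^5 + 274.0024*sin(h)^4 + 188.2128*sin(h)^3 - 615.671408*sin(h)^2 + 229.723296*sin(h) + 1.10281600000002)/(64.0*sin(h)^6 - 150.72*sin(h)^5 + 181.6752*sin(h)^4 - 130.434344*sin(h)^3 + 59.952816*sin(h)^2 - 16.413408*sin(h) + 2.299968)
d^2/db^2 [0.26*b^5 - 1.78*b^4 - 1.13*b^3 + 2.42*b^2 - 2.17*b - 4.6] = 5.2*b^3 - 21.36*b^2 - 6.78*b + 4.84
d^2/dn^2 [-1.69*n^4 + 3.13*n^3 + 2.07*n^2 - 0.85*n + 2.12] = -20.28*n^2 + 18.78*n + 4.14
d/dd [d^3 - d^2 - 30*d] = 3*d^2 - 2*d - 30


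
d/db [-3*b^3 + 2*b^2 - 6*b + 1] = -9*b^2 + 4*b - 6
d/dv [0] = 0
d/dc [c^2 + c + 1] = 2*c + 1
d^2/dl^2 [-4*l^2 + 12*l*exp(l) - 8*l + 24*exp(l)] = 12*l*exp(l) + 48*exp(l) - 8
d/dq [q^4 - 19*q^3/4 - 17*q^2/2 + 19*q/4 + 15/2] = 4*q^3 - 57*q^2/4 - 17*q + 19/4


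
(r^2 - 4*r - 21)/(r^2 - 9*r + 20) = (r^2 - 4*r - 21)/(r^2 - 9*r + 20)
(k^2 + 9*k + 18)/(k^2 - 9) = (k + 6)/(k - 3)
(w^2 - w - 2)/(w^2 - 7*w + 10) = (w + 1)/(w - 5)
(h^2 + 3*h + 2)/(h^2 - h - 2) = (h + 2)/(h - 2)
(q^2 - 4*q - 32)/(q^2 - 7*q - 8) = (q + 4)/(q + 1)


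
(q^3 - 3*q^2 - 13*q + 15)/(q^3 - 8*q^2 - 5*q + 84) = (q^2 - 6*q + 5)/(q^2 - 11*q + 28)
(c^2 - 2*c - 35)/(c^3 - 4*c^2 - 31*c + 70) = 1/(c - 2)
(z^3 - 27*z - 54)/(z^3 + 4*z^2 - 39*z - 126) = (z + 3)/(z + 7)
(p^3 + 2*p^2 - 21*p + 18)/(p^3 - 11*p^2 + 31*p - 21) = (p + 6)/(p - 7)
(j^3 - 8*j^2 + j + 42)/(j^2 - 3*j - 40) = (-j^3 + 8*j^2 - j - 42)/(-j^2 + 3*j + 40)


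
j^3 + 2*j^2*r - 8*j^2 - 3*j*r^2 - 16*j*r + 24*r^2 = (j - 8)*(j - r)*(j + 3*r)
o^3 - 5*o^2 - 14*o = o*(o - 7)*(o + 2)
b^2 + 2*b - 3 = (b - 1)*(b + 3)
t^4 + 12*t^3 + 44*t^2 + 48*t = t*(t + 2)*(t + 4)*(t + 6)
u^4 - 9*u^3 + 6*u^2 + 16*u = u*(u - 8)*(u - 2)*(u + 1)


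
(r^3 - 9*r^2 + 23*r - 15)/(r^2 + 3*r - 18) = (r^2 - 6*r + 5)/(r + 6)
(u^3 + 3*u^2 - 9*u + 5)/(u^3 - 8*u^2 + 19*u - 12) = (u^2 + 4*u - 5)/(u^2 - 7*u + 12)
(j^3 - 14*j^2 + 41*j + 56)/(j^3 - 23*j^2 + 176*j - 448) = (j + 1)/(j - 8)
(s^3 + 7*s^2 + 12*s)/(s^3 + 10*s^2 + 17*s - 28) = s*(s + 3)/(s^2 + 6*s - 7)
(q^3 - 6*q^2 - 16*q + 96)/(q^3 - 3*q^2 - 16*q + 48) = (q - 6)/(q - 3)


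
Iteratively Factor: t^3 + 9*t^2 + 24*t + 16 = (t + 1)*(t^2 + 8*t + 16) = (t + 1)*(t + 4)*(t + 4)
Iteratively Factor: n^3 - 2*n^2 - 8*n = (n + 2)*(n^2 - 4*n) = n*(n + 2)*(n - 4)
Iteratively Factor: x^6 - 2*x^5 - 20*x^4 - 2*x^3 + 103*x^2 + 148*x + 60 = (x - 3)*(x^5 + x^4 - 17*x^3 - 53*x^2 - 56*x - 20) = (x - 5)*(x - 3)*(x^4 + 6*x^3 + 13*x^2 + 12*x + 4) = (x - 5)*(x - 3)*(x + 2)*(x^3 + 4*x^2 + 5*x + 2) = (x - 5)*(x - 3)*(x + 2)^2*(x^2 + 2*x + 1) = (x - 5)*(x - 3)*(x + 1)*(x + 2)^2*(x + 1)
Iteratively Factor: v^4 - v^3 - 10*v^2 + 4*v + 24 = (v - 2)*(v^3 + v^2 - 8*v - 12) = (v - 2)*(v + 2)*(v^2 - v - 6) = (v - 3)*(v - 2)*(v + 2)*(v + 2)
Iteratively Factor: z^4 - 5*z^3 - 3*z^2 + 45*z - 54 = (z + 3)*(z^3 - 8*z^2 + 21*z - 18) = (z - 2)*(z + 3)*(z^2 - 6*z + 9) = (z - 3)*(z - 2)*(z + 3)*(z - 3)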